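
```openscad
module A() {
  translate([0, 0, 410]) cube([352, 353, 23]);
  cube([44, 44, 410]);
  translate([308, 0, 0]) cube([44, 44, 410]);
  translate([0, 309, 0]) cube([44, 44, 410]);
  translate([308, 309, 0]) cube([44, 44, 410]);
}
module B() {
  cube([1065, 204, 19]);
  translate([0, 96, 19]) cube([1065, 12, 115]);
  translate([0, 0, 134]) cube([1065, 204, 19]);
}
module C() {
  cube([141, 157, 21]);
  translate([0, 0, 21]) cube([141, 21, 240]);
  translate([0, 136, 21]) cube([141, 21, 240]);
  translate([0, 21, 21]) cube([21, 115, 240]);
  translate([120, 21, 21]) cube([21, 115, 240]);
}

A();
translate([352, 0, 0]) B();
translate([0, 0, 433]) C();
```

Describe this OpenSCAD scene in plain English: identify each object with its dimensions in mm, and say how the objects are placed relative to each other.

A is a simple wooden stool: a rectangular seat 352 mm (x) by 353 mm (y), 23 mm thick, top face at z = 433 mm, on four square legs, each 44×44 mm in cross-section. The legs rest on z = 0, each flush with a corner of the seat.

B is an I-beam lying along x, 1065 mm long. Overall section height 153 mm. Two flanges 204 mm wide (y) and 19 mm thick, one on the floor and one at the top; a web 12 mm thick runs between them, centred on the flange width.

C is an open storage box with external size 141×157×261 mm and wall thickness 21 mm (the base is also 21 mm thick). The base covers the whole footprint; the four walls stand on the base, with the y-facing walls full-width and the x-facing walls fitting between their inner faces.

The I-beam is against the stool's +x side, with their −y faces flush. The open box is on top of the stool.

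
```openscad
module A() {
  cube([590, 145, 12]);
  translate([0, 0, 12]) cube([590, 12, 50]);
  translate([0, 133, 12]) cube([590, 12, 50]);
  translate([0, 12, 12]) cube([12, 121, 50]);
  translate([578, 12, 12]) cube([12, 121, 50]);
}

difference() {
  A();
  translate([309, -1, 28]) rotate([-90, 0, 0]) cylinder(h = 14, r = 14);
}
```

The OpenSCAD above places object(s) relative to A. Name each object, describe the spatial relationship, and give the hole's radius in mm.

The subtracted cylinder has r = 14 mm.

A is an open box. The open box has a circular hole through its front wall. The hole's radius is 14 mm.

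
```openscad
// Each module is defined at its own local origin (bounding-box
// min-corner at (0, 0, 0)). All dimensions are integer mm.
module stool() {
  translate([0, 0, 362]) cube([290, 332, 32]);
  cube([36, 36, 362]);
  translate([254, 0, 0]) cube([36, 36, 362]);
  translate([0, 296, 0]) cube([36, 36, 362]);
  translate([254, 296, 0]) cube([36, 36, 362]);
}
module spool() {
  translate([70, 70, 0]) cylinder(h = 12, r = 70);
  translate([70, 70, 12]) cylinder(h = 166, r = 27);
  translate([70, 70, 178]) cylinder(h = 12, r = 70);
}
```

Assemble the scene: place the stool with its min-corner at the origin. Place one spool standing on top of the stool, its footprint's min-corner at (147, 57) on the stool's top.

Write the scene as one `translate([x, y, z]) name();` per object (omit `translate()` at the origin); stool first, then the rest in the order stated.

stool();
translate([147, 57, 394]) spool();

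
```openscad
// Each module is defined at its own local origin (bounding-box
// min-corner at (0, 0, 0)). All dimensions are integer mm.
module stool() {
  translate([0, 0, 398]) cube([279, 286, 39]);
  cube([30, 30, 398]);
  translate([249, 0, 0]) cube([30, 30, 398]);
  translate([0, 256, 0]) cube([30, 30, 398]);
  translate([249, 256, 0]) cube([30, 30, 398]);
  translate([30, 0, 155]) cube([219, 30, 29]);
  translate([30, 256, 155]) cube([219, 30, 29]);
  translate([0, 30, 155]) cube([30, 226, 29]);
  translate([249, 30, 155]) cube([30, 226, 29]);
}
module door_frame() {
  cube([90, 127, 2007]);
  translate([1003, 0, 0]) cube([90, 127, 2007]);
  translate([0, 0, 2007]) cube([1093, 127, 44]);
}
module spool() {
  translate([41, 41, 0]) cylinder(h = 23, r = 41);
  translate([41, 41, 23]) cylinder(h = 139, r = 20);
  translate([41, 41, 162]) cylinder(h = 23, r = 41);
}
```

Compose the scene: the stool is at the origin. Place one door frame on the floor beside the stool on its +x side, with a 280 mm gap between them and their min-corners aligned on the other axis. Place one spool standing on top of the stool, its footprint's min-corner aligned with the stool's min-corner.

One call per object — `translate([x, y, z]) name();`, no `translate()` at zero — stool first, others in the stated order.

stool();
translate([559, 0, 0]) door_frame();
translate([0, 0, 437]) spool();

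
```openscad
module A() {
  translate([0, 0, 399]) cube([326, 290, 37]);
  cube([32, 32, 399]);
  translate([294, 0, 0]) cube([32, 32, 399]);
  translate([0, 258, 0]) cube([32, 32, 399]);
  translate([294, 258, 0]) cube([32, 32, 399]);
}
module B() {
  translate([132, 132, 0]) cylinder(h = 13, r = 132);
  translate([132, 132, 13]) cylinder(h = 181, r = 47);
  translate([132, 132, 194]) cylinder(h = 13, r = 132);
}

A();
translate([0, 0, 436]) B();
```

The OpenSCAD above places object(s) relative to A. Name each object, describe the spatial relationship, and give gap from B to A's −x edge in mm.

A is a stool. B is a spool. The spool is on top of the stool. The gap from the spool to the stool's −x edge is 0 mm.

The spool's min-x is at 0; the stool's min-x is 0; gap = 0 mm.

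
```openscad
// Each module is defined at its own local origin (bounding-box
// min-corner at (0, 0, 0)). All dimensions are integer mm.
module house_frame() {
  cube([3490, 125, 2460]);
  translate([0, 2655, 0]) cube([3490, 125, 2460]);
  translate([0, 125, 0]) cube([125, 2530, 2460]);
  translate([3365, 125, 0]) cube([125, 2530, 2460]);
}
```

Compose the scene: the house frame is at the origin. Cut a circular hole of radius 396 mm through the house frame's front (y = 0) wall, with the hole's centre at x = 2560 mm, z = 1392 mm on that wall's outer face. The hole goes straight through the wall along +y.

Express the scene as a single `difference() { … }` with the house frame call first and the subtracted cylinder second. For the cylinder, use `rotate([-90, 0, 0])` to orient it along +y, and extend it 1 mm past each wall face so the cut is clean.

difference() {
  house_frame();
  translate([2560, -1, 1392]) rotate([-90, 0, 0]) cylinder(h = 127, r = 396);
}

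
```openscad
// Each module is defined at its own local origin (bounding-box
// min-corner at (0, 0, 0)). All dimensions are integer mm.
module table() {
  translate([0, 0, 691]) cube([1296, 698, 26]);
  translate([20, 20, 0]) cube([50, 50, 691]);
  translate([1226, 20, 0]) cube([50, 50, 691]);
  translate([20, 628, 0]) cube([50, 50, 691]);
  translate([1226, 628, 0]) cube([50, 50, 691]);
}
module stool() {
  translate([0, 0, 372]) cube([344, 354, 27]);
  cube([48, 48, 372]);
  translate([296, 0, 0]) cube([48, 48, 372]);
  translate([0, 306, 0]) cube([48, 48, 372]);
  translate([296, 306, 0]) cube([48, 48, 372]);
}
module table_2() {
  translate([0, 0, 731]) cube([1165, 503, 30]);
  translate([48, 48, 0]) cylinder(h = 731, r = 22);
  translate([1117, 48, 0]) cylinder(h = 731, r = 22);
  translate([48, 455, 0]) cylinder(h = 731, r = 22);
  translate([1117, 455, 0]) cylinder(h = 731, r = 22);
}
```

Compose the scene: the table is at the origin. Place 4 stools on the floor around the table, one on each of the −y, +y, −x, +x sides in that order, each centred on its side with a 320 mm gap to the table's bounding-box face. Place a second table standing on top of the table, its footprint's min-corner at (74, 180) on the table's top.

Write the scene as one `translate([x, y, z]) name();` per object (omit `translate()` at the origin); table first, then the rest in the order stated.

table();
translate([476, -674, 0]) stool();
translate([476, 1018, 0]) stool();
translate([-664, 172, 0]) stool();
translate([1616, 172, 0]) stool();
translate([74, 180, 717]) table_2();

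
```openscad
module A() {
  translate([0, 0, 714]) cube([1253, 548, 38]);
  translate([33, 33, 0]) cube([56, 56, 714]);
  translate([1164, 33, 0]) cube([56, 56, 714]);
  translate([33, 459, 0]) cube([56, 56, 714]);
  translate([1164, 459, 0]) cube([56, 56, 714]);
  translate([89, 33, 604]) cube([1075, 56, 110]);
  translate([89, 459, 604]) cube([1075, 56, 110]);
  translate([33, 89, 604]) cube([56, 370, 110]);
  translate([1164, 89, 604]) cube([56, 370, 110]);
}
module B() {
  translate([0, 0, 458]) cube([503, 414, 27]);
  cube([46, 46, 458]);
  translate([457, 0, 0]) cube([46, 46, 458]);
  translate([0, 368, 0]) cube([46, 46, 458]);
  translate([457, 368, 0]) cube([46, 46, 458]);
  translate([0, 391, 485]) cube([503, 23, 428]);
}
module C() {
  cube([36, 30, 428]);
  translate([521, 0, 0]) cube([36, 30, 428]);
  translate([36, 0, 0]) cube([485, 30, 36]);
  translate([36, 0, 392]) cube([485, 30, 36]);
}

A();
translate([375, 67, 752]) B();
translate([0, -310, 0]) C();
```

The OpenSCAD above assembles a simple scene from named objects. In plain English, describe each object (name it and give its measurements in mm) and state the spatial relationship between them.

A is a table with a 1253×548 mm rectangular top, 38 mm thick, top surface at z = 752 mm, supported by four 56×56 mm square legs, each inset 33 mm from the nearest pair of top edges, running from the floor. Four apron rails, 56 mm thick and 110 mm tall, run between adjacent legs with their top edges flush with the underside of the top and their outer faces flush with the legs' outer faces.

B is a chair: 503×414 mm seat, 27 mm thick, top at z = 485 mm, on four 46 mm square corner legs flush with the seat edges. A 23 mm thick backrest slab spans the full seat width, extending 428 mm above the seat top, its back face flush with the seat's +y edge.

C is a rectangular picture frame lying in the x–z plane (depth along y). The opening is 485 mm wide (x) by 356 mm tall (z), surrounded by a border 36 mm wide on all four sides. The frame is 30 mm deep and is made of two full-height vertical stiles with two horizontal rails fitted between them.

The chair is on top of the table, centred. The picture frame is on the floor beside the table on its −y side.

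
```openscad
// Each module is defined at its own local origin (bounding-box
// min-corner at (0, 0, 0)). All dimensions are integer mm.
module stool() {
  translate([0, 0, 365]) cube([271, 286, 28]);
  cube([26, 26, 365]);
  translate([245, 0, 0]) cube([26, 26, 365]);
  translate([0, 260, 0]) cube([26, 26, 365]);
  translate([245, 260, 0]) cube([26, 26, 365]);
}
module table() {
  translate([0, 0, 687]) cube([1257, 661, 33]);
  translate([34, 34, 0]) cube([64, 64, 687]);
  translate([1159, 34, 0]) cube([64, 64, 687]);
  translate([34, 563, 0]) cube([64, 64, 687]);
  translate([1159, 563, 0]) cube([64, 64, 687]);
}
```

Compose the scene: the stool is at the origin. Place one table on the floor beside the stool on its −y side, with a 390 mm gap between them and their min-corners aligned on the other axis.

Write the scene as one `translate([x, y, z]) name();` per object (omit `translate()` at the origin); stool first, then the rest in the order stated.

stool();
translate([0, -1051, 0]) table();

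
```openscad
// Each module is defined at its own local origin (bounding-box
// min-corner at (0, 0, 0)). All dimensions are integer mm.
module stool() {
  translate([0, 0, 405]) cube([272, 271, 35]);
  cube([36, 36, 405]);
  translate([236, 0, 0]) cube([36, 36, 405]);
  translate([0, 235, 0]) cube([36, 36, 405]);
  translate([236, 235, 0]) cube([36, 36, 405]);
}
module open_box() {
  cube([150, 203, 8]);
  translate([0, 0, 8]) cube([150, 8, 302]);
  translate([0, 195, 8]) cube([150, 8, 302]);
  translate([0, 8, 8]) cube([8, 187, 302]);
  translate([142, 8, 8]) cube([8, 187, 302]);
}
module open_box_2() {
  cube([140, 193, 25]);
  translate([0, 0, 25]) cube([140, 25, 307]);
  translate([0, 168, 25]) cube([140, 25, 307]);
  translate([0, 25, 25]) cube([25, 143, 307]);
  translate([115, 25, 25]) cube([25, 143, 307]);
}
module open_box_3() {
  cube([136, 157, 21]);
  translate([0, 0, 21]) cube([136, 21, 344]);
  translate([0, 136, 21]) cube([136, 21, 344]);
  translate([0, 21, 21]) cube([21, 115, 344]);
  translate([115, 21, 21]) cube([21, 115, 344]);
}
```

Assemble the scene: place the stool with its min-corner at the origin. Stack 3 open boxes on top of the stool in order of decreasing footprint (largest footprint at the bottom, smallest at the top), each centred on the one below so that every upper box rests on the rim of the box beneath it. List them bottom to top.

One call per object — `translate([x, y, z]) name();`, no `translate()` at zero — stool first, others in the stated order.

stool();
translate([61, 34, 440]) open_box();
translate([66, 39, 750]) open_box_2();
translate([68, 57, 1082]) open_box_3();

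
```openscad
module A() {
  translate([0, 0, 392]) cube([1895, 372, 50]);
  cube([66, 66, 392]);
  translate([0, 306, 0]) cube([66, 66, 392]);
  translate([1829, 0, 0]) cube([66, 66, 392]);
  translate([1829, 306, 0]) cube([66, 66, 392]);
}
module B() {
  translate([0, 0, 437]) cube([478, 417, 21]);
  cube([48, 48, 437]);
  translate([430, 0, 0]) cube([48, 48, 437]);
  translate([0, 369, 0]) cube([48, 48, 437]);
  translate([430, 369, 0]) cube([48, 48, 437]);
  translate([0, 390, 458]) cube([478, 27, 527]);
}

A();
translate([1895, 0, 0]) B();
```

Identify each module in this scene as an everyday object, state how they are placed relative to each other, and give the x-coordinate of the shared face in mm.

A is a bench. B is a chair. The chair is against the bench's +x side, with their −y faces flush. The x-coordinate of the shared face is 1895 mm.

The bench's +x face and the chair's −x face are both at x = 1895 mm.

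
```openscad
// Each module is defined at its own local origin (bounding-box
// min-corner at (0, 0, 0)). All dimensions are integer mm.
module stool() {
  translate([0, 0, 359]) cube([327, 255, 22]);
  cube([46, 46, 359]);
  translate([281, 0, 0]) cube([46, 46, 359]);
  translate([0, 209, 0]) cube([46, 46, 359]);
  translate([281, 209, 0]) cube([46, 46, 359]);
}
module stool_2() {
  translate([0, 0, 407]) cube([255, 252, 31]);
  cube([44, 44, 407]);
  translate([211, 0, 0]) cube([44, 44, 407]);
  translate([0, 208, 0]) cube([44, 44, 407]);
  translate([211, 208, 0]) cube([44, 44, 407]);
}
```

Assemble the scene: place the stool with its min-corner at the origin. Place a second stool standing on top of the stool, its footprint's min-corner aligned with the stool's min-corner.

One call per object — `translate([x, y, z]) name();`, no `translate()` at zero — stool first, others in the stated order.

stool();
translate([0, 0, 381]) stool_2();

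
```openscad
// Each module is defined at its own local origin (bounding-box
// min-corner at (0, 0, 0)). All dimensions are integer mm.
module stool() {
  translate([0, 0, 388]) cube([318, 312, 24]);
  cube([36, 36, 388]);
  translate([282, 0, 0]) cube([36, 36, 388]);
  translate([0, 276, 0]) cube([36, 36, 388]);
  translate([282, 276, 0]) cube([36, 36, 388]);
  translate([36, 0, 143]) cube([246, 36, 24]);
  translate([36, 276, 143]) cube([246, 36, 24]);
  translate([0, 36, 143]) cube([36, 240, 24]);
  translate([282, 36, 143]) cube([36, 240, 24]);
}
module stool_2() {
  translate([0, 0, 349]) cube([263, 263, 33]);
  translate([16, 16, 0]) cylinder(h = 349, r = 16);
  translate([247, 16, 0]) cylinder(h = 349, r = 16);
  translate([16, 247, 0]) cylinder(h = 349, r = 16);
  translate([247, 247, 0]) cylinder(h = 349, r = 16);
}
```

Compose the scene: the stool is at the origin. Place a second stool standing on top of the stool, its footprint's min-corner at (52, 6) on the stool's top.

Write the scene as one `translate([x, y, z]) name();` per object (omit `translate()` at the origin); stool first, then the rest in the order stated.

stool();
translate([52, 6, 412]) stool_2();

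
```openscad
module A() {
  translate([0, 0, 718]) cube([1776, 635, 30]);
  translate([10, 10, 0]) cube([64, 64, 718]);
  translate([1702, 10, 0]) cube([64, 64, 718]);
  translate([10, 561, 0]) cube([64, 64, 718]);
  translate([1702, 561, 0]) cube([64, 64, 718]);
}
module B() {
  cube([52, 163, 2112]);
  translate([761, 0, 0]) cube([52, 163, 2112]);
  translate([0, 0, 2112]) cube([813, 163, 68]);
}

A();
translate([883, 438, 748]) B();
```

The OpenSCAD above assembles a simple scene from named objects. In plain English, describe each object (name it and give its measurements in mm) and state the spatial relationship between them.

A is a rectangular dining table. The top is 1776×635×30 mm with its upper surface at z = 748 mm. It stands on four 64×64 mm square legs, each inset 10 mm from the nearest pair of top edges, running from the floor to the underside of the top.

B is a door frame. The clear opening is 709 mm wide and 2112 mm high. Two 52 mm wide jambs, 163 mm deep, stand either side of the opening from the floor to the top of the opening. A 68 mm thick head sits across the top of both jambs, spanning the full outside width of the frame.

The door frame is on top of the table.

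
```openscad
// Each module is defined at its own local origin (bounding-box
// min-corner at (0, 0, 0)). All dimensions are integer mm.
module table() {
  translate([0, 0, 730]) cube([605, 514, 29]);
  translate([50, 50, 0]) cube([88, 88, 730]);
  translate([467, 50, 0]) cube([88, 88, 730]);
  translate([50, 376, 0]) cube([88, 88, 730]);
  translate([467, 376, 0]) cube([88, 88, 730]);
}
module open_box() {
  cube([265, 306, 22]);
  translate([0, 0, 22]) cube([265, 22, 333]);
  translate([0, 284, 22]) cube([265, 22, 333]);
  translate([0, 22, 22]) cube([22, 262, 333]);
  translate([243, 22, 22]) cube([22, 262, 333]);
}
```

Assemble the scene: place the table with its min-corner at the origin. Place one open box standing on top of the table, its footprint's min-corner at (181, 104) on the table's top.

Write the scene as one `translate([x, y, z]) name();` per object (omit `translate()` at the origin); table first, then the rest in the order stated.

table();
translate([181, 104, 759]) open_box();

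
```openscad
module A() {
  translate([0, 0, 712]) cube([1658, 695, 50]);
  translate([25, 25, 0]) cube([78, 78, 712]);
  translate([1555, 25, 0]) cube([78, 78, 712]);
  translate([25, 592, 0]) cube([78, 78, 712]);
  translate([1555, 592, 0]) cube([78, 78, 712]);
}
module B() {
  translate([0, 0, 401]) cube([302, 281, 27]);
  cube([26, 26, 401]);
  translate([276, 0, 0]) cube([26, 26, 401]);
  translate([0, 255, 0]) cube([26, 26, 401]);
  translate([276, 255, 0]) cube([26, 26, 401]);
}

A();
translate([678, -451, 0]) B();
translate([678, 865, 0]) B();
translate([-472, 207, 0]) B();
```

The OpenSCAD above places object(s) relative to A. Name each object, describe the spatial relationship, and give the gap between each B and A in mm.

Each stool's nearest face is 170 mm from the table's bounding box.

A is a table. B is a stool. Three stools sit around the table at the −y, +y, −x sides. The gap between each stool and the table is 170 mm.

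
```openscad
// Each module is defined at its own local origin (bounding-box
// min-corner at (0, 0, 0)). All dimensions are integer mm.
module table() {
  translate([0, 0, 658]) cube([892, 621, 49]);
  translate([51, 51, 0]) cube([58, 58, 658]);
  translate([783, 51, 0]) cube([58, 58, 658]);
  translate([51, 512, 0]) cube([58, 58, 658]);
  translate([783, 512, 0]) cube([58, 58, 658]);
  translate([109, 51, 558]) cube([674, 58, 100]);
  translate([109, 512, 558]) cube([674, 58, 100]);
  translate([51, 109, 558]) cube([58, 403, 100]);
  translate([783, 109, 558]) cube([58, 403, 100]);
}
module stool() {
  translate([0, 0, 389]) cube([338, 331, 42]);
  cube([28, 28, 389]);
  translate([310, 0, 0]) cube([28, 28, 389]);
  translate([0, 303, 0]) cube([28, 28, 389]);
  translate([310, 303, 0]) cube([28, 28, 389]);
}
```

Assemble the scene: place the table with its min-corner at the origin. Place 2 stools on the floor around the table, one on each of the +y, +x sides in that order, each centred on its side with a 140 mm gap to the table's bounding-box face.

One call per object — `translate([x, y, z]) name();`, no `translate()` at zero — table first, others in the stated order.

table();
translate([277, 761, 0]) stool();
translate([1032, 145, 0]) stool();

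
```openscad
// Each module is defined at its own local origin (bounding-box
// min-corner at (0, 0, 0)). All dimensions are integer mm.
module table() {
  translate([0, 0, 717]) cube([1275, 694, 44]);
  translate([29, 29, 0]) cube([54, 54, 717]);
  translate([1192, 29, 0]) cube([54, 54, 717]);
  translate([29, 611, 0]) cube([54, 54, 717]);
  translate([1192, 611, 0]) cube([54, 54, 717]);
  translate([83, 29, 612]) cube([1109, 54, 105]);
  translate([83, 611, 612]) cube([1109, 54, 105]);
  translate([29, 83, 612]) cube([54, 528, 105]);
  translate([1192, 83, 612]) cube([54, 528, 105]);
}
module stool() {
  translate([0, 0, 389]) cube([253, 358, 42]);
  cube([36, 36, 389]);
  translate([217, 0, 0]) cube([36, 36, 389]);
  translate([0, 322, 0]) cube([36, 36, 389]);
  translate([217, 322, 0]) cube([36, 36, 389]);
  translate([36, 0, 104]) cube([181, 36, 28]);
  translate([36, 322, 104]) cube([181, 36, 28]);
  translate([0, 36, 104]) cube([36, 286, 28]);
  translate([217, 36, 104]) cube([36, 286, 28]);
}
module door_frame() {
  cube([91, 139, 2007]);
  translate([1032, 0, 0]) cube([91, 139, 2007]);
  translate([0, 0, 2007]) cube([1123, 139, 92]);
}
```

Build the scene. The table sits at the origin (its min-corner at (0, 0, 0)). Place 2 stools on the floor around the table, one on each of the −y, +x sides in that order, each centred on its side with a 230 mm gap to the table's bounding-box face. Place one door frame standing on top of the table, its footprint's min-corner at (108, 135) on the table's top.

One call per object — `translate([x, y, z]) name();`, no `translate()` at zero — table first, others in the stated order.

table();
translate([511, -588, 0]) stool();
translate([1505, 168, 0]) stool();
translate([108, 135, 761]) door_frame();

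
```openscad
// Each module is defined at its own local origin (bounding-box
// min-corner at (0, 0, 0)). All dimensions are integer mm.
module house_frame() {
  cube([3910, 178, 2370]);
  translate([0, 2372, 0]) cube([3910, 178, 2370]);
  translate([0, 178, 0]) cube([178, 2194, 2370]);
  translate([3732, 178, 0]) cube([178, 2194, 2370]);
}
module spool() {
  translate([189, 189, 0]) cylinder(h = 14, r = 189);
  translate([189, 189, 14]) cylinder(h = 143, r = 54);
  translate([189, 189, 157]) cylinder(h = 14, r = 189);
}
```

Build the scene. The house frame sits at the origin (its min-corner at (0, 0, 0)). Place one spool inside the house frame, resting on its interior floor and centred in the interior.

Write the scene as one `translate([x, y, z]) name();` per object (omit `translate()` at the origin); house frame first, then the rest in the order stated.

house_frame();
translate([1766, 1086, 0]) spool();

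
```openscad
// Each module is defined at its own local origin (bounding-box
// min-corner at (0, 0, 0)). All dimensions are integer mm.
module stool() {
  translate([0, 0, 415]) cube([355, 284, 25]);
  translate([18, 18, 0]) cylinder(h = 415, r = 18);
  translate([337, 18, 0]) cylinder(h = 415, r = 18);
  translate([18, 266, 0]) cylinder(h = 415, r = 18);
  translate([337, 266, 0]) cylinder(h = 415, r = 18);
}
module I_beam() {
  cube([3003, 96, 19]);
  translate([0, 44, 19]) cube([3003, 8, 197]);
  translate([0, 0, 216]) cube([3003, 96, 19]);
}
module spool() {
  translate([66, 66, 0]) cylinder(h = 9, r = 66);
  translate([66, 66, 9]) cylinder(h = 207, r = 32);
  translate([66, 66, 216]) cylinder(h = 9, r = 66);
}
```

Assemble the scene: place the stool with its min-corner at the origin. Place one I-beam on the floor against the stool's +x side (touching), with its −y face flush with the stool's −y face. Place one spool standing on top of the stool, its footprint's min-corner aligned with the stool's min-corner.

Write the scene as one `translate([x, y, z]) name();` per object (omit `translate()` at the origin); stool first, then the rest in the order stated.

stool();
translate([355, 0, 0]) I_beam();
translate([0, 0, 440]) spool();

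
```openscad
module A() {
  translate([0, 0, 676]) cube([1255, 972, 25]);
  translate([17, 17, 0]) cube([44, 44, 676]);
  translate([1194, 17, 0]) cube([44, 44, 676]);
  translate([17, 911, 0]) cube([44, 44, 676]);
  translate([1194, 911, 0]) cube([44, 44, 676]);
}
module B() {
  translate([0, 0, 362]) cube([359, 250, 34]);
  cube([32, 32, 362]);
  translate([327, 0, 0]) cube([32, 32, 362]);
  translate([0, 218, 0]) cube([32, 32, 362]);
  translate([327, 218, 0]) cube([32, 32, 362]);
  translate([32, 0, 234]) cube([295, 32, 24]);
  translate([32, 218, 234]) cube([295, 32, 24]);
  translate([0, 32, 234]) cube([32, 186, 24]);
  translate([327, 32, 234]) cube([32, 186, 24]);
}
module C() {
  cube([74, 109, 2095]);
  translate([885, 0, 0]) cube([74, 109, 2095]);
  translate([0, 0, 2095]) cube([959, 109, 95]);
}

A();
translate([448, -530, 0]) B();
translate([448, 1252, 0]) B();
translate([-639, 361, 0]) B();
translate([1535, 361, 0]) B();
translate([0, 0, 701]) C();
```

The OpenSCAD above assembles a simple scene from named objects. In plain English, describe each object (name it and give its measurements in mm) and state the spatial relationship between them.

A is a table with a 1255×972 mm rectangular top, 25 mm thick, top surface at z = 701 mm, supported by four 44×44 mm square legs, each inset 17 mm from the nearest pair of top edges, running from the floor.

B is a simple wooden stool: a rectangular seat 359 mm (x) by 250 mm (y), 34 mm thick, top face at z = 396 mm, on four square legs, each 32×32 mm in cross-section. The legs rest on z = 0, each flush with a corner of the seat. Four stretchers, 32 mm wide and 24 mm tall, connect adjacent legs with their undersides at z = 234 mm, each running between the inner faces of the legs it joins and aligned with the legs' outer faces on the other axis.

C is a rectangular door frame: two vertical jambs of 74×109 mm section, 2095 mm tall, with a clear opening 811 mm wide between their inner faces. A header 95 mm tall and 109 mm deep lies on top of the jambs and spans the full outside width.

Four stools sit around the table at the −y, +y, −x, +x sides. The door frame is on top of the table.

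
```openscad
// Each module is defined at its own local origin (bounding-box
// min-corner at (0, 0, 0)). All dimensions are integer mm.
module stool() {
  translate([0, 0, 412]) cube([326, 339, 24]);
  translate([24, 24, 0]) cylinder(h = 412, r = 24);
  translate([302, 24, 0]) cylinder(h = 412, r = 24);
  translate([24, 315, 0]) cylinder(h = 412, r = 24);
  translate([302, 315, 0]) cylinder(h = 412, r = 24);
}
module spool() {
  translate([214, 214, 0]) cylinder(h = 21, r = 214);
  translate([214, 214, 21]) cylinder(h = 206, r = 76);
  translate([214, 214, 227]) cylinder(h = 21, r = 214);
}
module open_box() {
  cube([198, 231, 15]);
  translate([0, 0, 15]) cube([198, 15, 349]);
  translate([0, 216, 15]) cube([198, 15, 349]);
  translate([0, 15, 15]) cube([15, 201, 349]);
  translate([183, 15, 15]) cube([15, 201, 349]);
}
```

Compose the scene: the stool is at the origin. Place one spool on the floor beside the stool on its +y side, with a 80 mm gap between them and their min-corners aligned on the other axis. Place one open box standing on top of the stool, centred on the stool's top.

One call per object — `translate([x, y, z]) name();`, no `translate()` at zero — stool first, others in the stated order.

stool();
translate([0, 419, 0]) spool();
translate([64, 54, 436]) open_box();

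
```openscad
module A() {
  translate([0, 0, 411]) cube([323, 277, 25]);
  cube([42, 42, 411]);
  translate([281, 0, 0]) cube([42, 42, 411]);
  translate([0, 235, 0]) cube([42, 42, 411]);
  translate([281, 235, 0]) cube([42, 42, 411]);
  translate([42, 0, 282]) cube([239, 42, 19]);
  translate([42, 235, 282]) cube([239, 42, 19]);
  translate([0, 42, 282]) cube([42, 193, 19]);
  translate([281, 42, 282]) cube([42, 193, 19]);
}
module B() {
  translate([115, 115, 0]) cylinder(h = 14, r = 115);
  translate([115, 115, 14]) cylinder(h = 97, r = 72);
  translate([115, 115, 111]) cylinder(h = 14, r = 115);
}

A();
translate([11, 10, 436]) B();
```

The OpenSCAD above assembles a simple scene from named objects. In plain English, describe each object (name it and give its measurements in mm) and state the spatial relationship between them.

A is a four-legged stool. The seat is 323×277 mm, 25 mm thick, top at z = 436 mm. It stands on four square legs, each 42×42 mm in cross-section, from z = 0 to the seat underside, each flush with a corner of the seat. Four stretchers, 42 mm wide and 19 mm tall, connect adjacent legs with their undersides at z = 282 mm, each running between the inner faces of the legs it joins and aligned with the legs' outer faces on the other axis.

B is a spool: two coaxial disc flanges of radius 115 mm and thickness 14 mm, joined by a core cylinder of radius 72 mm and height 97 mm. The lower flange rests on z = 0 and the three cylinders share a vertical axis.

The spool is on top of the stool.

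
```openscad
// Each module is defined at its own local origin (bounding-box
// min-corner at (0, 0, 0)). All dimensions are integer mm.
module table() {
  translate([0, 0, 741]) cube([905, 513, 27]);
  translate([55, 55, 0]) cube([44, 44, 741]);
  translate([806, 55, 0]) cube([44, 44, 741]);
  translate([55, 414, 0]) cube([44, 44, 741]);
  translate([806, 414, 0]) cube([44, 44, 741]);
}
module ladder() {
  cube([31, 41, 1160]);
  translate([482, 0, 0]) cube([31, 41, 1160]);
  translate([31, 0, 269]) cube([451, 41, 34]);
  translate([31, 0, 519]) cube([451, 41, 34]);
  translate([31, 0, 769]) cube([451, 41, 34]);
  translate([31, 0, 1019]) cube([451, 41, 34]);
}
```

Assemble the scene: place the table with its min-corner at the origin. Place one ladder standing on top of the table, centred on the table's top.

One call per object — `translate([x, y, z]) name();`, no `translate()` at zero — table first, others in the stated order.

table();
translate([196, 236, 768]) ladder();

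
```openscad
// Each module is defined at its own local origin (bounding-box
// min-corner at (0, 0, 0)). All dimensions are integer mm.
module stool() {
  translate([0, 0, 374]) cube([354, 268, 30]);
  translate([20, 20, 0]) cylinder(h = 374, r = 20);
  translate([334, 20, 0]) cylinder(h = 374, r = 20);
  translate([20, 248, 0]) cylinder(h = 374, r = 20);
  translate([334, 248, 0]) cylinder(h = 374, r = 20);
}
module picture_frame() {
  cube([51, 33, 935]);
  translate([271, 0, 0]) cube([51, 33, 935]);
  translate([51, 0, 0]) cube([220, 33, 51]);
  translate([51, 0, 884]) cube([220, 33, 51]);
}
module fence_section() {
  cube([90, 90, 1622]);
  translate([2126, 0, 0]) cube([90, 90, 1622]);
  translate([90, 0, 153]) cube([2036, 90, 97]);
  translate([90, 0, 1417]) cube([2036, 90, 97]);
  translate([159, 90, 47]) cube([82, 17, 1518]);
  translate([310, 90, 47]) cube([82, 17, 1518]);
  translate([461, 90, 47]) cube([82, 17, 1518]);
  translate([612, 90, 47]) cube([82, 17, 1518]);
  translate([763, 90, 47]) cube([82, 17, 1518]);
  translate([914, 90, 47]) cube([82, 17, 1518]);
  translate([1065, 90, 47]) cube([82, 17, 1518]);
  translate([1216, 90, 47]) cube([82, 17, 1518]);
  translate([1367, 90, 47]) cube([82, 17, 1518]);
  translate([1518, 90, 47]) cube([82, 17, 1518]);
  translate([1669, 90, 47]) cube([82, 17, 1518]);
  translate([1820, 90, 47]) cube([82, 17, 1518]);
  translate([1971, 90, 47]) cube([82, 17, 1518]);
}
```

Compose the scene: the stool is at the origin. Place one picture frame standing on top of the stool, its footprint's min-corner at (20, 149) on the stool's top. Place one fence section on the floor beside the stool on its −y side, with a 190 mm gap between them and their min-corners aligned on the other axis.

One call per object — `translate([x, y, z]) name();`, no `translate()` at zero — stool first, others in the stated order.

stool();
translate([20, 149, 404]) picture_frame();
translate([0, -297, 0]) fence_section();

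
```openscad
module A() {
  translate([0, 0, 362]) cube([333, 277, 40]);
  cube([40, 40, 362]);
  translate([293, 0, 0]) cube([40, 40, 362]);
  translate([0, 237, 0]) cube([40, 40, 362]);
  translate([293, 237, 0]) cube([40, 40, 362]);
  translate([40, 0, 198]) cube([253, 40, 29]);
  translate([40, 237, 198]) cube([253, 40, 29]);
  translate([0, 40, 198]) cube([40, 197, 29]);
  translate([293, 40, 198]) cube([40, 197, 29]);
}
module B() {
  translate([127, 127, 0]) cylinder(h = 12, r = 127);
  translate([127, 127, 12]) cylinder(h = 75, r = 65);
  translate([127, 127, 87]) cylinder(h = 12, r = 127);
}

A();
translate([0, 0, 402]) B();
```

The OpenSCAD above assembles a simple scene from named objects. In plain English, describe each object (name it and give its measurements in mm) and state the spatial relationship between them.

A is a four-legged stool. The seat is 333×277 mm, 40 mm thick, top at z = 402 mm. It stands on four square legs, each 40×40 mm in cross-section, from z = 0 to the seat underside, each flush with a corner of the seat. Four stretchers, 40 mm wide and 29 mm tall, connect adjacent legs with their undersides at z = 198 mm, each running between the inner faces of the legs it joins and aligned with the legs' outer faces on the other axis.

B is a spool: two coaxial disc flanges of radius 127 mm and thickness 12 mm, joined by a core cylinder of radius 65 mm and height 75 mm. The lower flange rests on z = 0 and the three cylinders share a vertical axis.

The spool is on top of the stool.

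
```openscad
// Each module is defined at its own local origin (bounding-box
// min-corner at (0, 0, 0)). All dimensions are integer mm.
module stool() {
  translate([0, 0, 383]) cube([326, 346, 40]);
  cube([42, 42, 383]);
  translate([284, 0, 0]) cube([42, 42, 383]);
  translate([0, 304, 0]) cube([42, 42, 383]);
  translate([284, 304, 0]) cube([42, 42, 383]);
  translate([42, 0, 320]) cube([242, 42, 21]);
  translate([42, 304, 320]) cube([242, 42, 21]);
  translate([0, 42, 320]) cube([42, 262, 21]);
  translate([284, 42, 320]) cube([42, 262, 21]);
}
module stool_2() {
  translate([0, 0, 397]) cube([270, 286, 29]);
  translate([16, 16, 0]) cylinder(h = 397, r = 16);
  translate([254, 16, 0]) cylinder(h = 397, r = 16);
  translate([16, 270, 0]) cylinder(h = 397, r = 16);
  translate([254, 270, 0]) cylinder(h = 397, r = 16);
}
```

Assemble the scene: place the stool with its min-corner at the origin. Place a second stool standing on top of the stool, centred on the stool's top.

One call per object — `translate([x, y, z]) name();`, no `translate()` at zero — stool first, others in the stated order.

stool();
translate([28, 30, 423]) stool_2();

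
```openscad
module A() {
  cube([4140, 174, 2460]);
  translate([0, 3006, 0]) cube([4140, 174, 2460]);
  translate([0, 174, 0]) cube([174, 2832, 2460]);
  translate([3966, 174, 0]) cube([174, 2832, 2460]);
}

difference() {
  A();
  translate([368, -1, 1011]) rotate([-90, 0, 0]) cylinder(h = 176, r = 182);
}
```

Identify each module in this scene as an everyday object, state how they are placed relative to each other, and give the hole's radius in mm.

The subtracted cylinder has r = 182 mm.

A is a house frame. The house frame has a circular hole through its front wall. The hole's radius is 182 mm.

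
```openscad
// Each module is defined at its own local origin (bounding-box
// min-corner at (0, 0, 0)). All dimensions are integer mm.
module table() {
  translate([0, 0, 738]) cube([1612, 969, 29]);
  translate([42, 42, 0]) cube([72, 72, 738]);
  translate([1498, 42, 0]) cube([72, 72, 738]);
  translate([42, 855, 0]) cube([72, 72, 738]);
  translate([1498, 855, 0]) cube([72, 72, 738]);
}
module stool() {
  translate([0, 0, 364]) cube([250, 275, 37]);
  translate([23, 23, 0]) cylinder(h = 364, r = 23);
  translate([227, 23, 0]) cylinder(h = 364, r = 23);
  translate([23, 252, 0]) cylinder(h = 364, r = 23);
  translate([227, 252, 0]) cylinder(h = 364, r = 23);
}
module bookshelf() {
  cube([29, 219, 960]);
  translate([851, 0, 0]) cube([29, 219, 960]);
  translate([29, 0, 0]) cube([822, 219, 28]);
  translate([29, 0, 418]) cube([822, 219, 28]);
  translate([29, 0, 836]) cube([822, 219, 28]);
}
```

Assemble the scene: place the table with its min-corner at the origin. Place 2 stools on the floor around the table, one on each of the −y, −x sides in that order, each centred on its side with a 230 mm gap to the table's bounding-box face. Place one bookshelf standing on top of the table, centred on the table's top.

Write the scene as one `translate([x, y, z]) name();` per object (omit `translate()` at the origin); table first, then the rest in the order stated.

table();
translate([681, -505, 0]) stool();
translate([-480, 347, 0]) stool();
translate([366, 375, 767]) bookshelf();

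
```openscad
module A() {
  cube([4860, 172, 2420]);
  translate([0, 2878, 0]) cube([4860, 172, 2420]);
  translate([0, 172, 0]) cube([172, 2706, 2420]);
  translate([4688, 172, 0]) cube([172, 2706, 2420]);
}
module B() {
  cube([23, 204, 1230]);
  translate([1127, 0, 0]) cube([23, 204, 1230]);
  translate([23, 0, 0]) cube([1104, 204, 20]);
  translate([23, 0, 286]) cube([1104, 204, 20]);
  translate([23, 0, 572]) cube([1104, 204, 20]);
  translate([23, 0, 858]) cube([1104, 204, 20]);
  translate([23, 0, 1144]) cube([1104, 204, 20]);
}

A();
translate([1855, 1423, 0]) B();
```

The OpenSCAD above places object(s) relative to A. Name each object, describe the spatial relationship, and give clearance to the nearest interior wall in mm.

Clearances: x = 1683, y = 1251; minimum 1251 mm.

A is a house frame. B is a bookshelf. The bookshelf sits inside the house frame, centred. The clearance to the nearest interior wall is 1251 mm.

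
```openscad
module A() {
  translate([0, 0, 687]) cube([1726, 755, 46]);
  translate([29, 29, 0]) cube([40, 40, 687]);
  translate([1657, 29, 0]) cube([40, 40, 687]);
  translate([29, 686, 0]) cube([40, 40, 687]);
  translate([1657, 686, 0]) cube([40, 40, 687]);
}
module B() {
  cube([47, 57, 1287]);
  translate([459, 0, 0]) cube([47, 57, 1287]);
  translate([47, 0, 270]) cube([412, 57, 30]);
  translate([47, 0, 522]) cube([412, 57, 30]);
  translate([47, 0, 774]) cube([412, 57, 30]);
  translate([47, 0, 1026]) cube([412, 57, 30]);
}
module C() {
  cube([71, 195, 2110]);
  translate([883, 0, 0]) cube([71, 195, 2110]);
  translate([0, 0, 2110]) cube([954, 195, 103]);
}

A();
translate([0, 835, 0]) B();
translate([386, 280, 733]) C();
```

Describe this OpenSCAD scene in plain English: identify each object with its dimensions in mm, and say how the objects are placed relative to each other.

A is a table with a 1726×755 mm rectangular top, 46 mm thick, top surface at z = 733 mm, supported by four 40×40 mm square legs, each inset 29 mm from the nearest pair of top edges, running from the floor.

B is a wooden ladder with two side rails of 47×57 mm section and 1287 mm height, set 506 mm apart overall. Between them run 4 rectangular rungs (57 mm deep, 30 mm thick), front faces flush with the rails' −y face. The bottom of the first rung is 270 mm above the floor and each subsequent rung is 252 mm higher than the one below.

C is a rectangular door frame: two vertical jambs of 71×195 mm section, 2110 mm tall, with a clear opening 812 mm wide between their inner faces. A header 103 mm tall and 195 mm deep lies on top of the jambs and spans the full outside width.

The ladder is on the floor beside the table on its +y side. The door frame is on top of the table, centred.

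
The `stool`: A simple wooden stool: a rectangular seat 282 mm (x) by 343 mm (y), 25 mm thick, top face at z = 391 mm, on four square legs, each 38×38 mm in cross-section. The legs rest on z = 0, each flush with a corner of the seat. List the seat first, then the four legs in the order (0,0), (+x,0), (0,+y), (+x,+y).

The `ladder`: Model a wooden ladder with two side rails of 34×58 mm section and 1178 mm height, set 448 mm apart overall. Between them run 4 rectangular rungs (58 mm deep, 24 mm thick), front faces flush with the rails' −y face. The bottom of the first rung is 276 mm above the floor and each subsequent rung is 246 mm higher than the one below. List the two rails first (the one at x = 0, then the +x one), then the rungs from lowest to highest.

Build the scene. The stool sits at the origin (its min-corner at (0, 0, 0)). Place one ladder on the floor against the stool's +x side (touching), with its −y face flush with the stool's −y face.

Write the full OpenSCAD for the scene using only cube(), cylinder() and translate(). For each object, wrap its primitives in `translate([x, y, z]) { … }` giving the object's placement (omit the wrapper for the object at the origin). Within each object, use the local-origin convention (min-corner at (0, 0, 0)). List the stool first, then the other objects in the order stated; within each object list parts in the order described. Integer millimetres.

translate([0, 0, 366]) cube([282, 343, 25]);
cube([38, 38, 366]);
translate([244, 0, 0]) cube([38, 38, 366]);
translate([0, 305, 0]) cube([38, 38, 366]);
translate([244, 305, 0]) cube([38, 38, 366]);
translate([282, 0, 0]) {
  cube([34, 58, 1178]);
  translate([414, 0, 0]) cube([34, 58, 1178]);
  translate([34, 0, 276]) cube([380, 58, 24]);
  translate([34, 0, 522]) cube([380, 58, 24]);
  translate([34, 0, 768]) cube([380, 58, 24]);
  translate([34, 0, 1014]) cube([380, 58, 24]);
}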